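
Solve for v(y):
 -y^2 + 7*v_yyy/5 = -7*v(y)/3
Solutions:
 v(y) = C3*exp(-3^(2/3)*5^(1/3)*y/3) + 3*y^2/7 + (C1*sin(3^(1/6)*5^(1/3)*y/2) + C2*cos(3^(1/6)*5^(1/3)*y/2))*exp(3^(2/3)*5^(1/3)*y/6)


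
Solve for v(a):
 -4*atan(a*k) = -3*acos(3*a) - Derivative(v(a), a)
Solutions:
 v(a) = C1 - 3*a*acos(3*a) + sqrt(1 - 9*a^2) + 4*Piecewise((a*atan(a*k) - log(a^2*k^2 + 1)/(2*k), Ne(k, 0)), (0, True))


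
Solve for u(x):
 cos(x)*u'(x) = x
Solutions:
 u(x) = C1 + Integral(x/cos(x), x)


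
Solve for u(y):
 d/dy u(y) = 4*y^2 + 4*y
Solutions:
 u(y) = C1 + 4*y^3/3 + 2*y^2


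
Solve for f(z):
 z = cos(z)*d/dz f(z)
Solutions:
 f(z) = C1 + Integral(z/cos(z), z)


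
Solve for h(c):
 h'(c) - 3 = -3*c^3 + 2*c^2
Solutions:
 h(c) = C1 - 3*c^4/4 + 2*c^3/3 + 3*c


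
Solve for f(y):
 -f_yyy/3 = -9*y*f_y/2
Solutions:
 f(y) = C1 + Integral(C2*airyai(3*2^(2/3)*y/2) + C3*airybi(3*2^(2/3)*y/2), y)


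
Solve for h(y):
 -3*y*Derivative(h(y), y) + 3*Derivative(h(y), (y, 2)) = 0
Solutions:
 h(y) = C1 + C2*erfi(sqrt(2)*y/2)


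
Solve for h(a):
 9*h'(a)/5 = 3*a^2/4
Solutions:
 h(a) = C1 + 5*a^3/36


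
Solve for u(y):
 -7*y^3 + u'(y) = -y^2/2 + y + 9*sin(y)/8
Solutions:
 u(y) = C1 + 7*y^4/4 - y^3/6 + y^2/2 - 9*cos(y)/8


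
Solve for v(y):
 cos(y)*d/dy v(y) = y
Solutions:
 v(y) = C1 + Integral(y/cos(y), y)


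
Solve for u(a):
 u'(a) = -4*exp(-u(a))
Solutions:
 u(a) = log(C1 - 4*a)


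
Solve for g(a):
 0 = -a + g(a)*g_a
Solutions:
 g(a) = -sqrt(C1 + a^2)
 g(a) = sqrt(C1 + a^2)


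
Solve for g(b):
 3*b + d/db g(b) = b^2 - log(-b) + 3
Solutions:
 g(b) = C1 + b^3/3 - 3*b^2/2 - b*log(-b) + 4*b


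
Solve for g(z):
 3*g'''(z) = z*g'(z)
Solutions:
 g(z) = C1 + Integral(C2*airyai(3^(2/3)*z/3) + C3*airybi(3^(2/3)*z/3), z)


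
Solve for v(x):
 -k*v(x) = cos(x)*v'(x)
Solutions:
 v(x) = C1*exp(k*(log(sin(x) - 1) - log(sin(x) + 1))/2)


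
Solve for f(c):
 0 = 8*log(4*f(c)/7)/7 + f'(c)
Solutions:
 7*Integral(1/(log(_y) - log(7) + 2*log(2)), (_y, f(c)))/8 = C1 - c


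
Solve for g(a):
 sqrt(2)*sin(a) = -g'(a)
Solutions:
 g(a) = C1 + sqrt(2)*cos(a)


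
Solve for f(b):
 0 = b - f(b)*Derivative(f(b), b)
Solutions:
 f(b) = -sqrt(C1 + b^2)
 f(b) = sqrt(C1 + b^2)


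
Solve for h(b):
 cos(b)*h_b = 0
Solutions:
 h(b) = C1


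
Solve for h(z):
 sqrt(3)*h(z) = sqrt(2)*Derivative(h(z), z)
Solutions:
 h(z) = C1*exp(sqrt(6)*z/2)


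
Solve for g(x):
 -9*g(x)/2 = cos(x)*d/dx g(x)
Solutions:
 g(x) = C1*(sin(x) - 1)^(1/4)*(sin(x)^2 - 2*sin(x) + 1)/((sin(x) + 1)^(1/4)*(sin(x)^2 + 2*sin(x) + 1))


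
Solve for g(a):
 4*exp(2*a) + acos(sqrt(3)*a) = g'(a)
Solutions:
 g(a) = C1 + a*acos(sqrt(3)*a) - sqrt(3)*sqrt(1 - 3*a^2)/3 + 2*exp(2*a)


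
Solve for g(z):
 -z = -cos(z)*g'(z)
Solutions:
 g(z) = C1 + Integral(z/cos(z), z)


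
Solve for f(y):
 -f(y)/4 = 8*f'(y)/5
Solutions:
 f(y) = C1*exp(-5*y/32)


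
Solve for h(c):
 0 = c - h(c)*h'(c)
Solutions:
 h(c) = -sqrt(C1 + c^2)
 h(c) = sqrt(C1 + c^2)


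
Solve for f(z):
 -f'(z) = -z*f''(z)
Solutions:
 f(z) = C1 + C2*z^2


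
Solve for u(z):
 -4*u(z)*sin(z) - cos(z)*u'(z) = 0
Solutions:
 u(z) = C1*cos(z)^4


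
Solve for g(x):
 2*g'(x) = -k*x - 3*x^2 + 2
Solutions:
 g(x) = C1 - k*x^2/4 - x^3/2 + x


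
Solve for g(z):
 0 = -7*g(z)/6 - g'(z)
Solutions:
 g(z) = C1*exp(-7*z/6)


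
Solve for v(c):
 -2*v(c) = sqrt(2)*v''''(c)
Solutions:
 v(c) = (C1*sin(2^(5/8)*c/2) + C2*cos(2^(5/8)*c/2))*exp(-2^(5/8)*c/2) + (C3*sin(2^(5/8)*c/2) + C4*cos(2^(5/8)*c/2))*exp(2^(5/8)*c/2)


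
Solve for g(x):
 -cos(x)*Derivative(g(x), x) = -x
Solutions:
 g(x) = C1 + Integral(x/cos(x), x)


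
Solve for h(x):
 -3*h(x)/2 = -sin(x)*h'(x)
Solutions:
 h(x) = C1*(cos(x) - 1)^(3/4)/(cos(x) + 1)^(3/4)


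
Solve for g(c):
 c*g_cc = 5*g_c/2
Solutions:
 g(c) = C1 + C2*c^(7/2)


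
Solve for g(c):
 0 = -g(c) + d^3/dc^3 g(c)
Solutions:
 g(c) = C3*exp(c) + (C1*sin(sqrt(3)*c/2) + C2*cos(sqrt(3)*c/2))*exp(-c/2)


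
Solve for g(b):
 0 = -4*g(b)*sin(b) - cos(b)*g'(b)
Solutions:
 g(b) = C1*cos(b)^4


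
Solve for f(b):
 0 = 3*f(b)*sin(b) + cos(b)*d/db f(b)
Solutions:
 f(b) = C1*cos(b)^3


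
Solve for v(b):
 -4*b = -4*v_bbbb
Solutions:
 v(b) = C1 + C2*b + C3*b^2 + C4*b^3 + b^5/120


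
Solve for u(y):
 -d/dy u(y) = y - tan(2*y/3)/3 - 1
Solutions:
 u(y) = C1 - y^2/2 + y - log(cos(2*y/3))/2


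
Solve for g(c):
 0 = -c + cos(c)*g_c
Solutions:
 g(c) = C1 + Integral(c/cos(c), c)


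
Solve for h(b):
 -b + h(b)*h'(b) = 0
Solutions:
 h(b) = -sqrt(C1 + b^2)
 h(b) = sqrt(C1 + b^2)


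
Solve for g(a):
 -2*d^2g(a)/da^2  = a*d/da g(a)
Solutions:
 g(a) = C1 + C2*erf(a/2)


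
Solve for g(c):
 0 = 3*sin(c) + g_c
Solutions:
 g(c) = C1 + 3*cos(c)


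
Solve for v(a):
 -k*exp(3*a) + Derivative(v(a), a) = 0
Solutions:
 v(a) = C1 + k*exp(3*a)/3


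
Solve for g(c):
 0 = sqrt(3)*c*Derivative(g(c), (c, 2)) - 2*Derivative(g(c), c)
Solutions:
 g(c) = C1 + C2*c^(1 + 2*sqrt(3)/3)


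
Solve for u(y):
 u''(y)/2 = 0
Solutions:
 u(y) = C1 + C2*y


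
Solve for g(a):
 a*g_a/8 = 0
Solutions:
 g(a) = C1


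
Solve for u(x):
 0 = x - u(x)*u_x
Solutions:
 u(x) = -sqrt(C1 + x^2)
 u(x) = sqrt(C1 + x^2)


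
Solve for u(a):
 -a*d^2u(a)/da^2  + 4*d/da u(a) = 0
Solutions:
 u(a) = C1 + C2*a^5


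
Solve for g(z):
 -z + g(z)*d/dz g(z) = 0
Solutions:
 g(z) = -sqrt(C1 + z^2)
 g(z) = sqrt(C1 + z^2)


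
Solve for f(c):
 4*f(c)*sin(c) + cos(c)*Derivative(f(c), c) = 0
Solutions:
 f(c) = C1*cos(c)^4


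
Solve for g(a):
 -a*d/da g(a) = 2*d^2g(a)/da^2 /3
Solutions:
 g(a) = C1 + C2*erf(sqrt(3)*a/2)


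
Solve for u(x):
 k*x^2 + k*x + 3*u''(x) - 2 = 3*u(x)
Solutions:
 u(x) = C1*exp(-x) + C2*exp(x) + k*x^2/3 + k*x/3 + 2*k/3 - 2/3


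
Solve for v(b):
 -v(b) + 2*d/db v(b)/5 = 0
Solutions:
 v(b) = C1*exp(5*b/2)


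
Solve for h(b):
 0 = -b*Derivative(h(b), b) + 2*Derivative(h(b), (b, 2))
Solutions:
 h(b) = C1 + C2*erfi(b/2)


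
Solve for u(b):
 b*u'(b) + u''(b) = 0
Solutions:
 u(b) = C1 + C2*erf(sqrt(2)*b/2)


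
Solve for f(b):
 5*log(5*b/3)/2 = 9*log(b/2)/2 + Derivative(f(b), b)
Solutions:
 f(b) = C1 - 2*b*log(b) + 2*b + b*log(400*sqrt(30)/27)


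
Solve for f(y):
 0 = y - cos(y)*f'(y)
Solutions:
 f(y) = C1 + Integral(y/cos(y), y)


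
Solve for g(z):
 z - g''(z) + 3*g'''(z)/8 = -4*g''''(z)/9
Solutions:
 g(z) = C1 + C2*z + C3*exp(3*z*(-9 + sqrt(1105))/64) + C4*exp(-3*z*(9 + sqrt(1105))/64) + z^3/6 + 3*z^2/16


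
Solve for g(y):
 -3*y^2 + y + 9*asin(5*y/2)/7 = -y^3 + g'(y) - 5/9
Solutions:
 g(y) = C1 + y^4/4 - y^3 + y^2/2 + 9*y*asin(5*y/2)/7 + 5*y/9 + 9*sqrt(4 - 25*y^2)/35


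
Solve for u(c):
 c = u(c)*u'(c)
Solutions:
 u(c) = -sqrt(C1 + c^2)
 u(c) = sqrt(C1 + c^2)


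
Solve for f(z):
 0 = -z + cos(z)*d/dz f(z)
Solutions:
 f(z) = C1 + Integral(z/cos(z), z)


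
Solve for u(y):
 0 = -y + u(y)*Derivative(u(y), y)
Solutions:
 u(y) = -sqrt(C1 + y^2)
 u(y) = sqrt(C1 + y^2)


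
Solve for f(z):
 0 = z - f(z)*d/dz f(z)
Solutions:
 f(z) = -sqrt(C1 + z^2)
 f(z) = sqrt(C1 + z^2)


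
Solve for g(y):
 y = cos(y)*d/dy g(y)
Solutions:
 g(y) = C1 + Integral(y/cos(y), y)


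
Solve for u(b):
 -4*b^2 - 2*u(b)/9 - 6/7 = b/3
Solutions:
 u(b) = -18*b^2 - 3*b/2 - 27/7


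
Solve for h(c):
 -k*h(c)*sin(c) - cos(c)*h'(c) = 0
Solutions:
 h(c) = C1*exp(k*log(cos(c)))


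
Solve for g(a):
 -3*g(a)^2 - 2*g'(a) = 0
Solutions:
 g(a) = 2/(C1 + 3*a)


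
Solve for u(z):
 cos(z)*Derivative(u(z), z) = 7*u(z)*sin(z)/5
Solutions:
 u(z) = C1/cos(z)^(7/5)


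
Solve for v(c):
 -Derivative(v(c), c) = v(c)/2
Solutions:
 v(c) = C1*exp(-c/2)


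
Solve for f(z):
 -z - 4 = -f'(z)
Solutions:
 f(z) = C1 + z^2/2 + 4*z


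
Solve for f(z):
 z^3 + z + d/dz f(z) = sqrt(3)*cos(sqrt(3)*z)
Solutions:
 f(z) = C1 - z^4/4 - z^2/2 + sin(sqrt(3)*z)


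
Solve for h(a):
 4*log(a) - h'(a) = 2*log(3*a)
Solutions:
 h(a) = C1 + 2*a*log(a) - a*log(9) - 2*a


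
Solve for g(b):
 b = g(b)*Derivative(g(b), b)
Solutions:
 g(b) = -sqrt(C1 + b^2)
 g(b) = sqrt(C1 + b^2)


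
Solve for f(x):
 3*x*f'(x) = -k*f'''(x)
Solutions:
 f(x) = C1 + Integral(C2*airyai(3^(1/3)*x*(-1/k)^(1/3)) + C3*airybi(3^(1/3)*x*(-1/k)^(1/3)), x)


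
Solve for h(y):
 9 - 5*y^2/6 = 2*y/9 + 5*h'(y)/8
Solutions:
 h(y) = C1 - 4*y^3/9 - 8*y^2/45 + 72*y/5


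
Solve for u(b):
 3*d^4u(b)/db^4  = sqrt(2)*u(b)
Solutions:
 u(b) = C1*exp(-2^(1/8)*3^(3/4)*b/3) + C2*exp(2^(1/8)*3^(3/4)*b/3) + C3*sin(2^(1/8)*3^(3/4)*b/3) + C4*cos(2^(1/8)*3^(3/4)*b/3)


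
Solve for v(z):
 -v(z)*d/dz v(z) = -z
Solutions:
 v(z) = -sqrt(C1 + z^2)
 v(z) = sqrt(C1 + z^2)


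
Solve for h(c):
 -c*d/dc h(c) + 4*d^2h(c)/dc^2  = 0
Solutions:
 h(c) = C1 + C2*erfi(sqrt(2)*c/4)


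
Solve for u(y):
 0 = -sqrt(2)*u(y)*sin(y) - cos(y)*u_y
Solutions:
 u(y) = C1*cos(y)^(sqrt(2))


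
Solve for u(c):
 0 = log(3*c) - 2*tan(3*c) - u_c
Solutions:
 u(c) = C1 + c*log(c) - c + c*log(3) + 2*log(cos(3*c))/3


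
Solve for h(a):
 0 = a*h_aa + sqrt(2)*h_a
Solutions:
 h(a) = C1 + C2*a^(1 - sqrt(2))


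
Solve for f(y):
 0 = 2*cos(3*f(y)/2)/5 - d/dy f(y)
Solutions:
 -2*y/5 - log(sin(3*f(y)/2) - 1)/3 + log(sin(3*f(y)/2) + 1)/3 = C1


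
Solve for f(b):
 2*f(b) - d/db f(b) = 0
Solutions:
 f(b) = C1*exp(2*b)


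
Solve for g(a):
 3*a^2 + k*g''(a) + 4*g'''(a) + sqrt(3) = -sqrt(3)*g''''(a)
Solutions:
 g(a) = C1 + C2*a + C3*exp(sqrt(3)*a*(sqrt(-sqrt(3)*k + 4) - 2)/3) + C4*exp(-sqrt(3)*a*(sqrt(-sqrt(3)*k + 4) + 2)/3) - a^4/(4*k) + 4*a^3/k^2 + a^2*(-sqrt(3)/2 + 3*sqrt(3)/k - 48/k^2)/k


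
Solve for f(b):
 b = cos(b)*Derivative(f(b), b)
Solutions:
 f(b) = C1 + Integral(b/cos(b), b)


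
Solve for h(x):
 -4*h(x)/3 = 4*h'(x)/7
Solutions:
 h(x) = C1*exp(-7*x/3)


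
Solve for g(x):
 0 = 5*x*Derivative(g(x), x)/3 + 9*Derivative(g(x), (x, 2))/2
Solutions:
 g(x) = C1 + C2*erf(sqrt(15)*x/9)


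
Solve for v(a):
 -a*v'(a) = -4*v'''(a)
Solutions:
 v(a) = C1 + Integral(C2*airyai(2^(1/3)*a/2) + C3*airybi(2^(1/3)*a/2), a)


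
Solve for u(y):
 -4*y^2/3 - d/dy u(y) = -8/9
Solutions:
 u(y) = C1 - 4*y^3/9 + 8*y/9


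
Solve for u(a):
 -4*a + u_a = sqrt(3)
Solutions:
 u(a) = C1 + 2*a^2 + sqrt(3)*a


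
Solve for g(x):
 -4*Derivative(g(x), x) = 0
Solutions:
 g(x) = C1


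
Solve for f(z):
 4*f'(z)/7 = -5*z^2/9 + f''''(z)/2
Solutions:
 f(z) = C1 + C4*exp(2*7^(2/3)*z/7) - 35*z^3/108 + (C2*sin(sqrt(3)*7^(2/3)*z/7) + C3*cos(sqrt(3)*7^(2/3)*z/7))*exp(-7^(2/3)*z/7)


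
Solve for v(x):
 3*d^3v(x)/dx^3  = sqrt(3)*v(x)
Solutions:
 v(x) = C3*exp(3^(5/6)*x/3) + (C1*sin(3^(1/3)*x/2) + C2*cos(3^(1/3)*x/2))*exp(-3^(5/6)*x/6)


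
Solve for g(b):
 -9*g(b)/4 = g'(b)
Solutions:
 g(b) = C1*exp(-9*b/4)


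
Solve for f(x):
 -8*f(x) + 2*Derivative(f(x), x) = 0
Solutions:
 f(x) = C1*exp(4*x)


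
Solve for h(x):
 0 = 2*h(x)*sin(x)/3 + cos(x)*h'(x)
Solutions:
 h(x) = C1*cos(x)^(2/3)


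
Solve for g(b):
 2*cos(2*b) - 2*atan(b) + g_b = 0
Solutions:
 g(b) = C1 + 2*b*atan(b) - log(b^2 + 1) - sin(2*b)


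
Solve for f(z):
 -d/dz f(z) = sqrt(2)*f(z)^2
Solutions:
 f(z) = 1/(C1 + sqrt(2)*z)


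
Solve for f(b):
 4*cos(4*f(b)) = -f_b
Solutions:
 f(b) = -asin((C1 + exp(32*b))/(C1 - exp(32*b)))/4 + pi/4
 f(b) = asin((C1 + exp(32*b))/(C1 - exp(32*b)))/4


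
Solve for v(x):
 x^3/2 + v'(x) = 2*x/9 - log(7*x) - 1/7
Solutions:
 v(x) = C1 - x^4/8 + x^2/9 - x*log(x) - x*log(7) + 6*x/7


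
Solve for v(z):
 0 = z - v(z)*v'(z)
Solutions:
 v(z) = -sqrt(C1 + z^2)
 v(z) = sqrt(C1 + z^2)


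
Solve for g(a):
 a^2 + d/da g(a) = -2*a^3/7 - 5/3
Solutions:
 g(a) = C1 - a^4/14 - a^3/3 - 5*a/3


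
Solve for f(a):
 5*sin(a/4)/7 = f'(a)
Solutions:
 f(a) = C1 - 20*cos(a/4)/7


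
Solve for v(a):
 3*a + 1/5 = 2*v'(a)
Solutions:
 v(a) = C1 + 3*a^2/4 + a/10


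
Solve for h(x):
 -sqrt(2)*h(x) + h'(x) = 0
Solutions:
 h(x) = C1*exp(sqrt(2)*x)


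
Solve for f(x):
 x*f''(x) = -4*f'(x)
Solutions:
 f(x) = C1 + C2/x^3


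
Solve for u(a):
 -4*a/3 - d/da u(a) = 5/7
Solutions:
 u(a) = C1 - 2*a^2/3 - 5*a/7


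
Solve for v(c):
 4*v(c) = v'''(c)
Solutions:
 v(c) = C3*exp(2^(2/3)*c) + (C1*sin(2^(2/3)*sqrt(3)*c/2) + C2*cos(2^(2/3)*sqrt(3)*c/2))*exp(-2^(2/3)*c/2)


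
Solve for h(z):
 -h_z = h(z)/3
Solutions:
 h(z) = C1*exp(-z/3)


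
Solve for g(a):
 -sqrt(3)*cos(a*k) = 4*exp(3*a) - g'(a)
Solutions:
 g(a) = C1 + 4*exp(3*a)/3 + sqrt(3)*sin(a*k)/k


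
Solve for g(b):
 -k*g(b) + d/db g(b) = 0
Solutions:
 g(b) = C1*exp(b*k)


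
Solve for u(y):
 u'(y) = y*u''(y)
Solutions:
 u(y) = C1 + C2*y^2


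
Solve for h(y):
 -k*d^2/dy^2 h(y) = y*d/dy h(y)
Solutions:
 h(y) = C1 + C2*sqrt(k)*erf(sqrt(2)*y*sqrt(1/k)/2)


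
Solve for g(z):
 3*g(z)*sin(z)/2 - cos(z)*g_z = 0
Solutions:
 g(z) = C1/cos(z)^(3/2)


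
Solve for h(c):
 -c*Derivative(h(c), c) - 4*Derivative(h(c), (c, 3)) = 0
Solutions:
 h(c) = C1 + Integral(C2*airyai(-2^(1/3)*c/2) + C3*airybi(-2^(1/3)*c/2), c)


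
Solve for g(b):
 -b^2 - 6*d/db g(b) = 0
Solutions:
 g(b) = C1 - b^3/18


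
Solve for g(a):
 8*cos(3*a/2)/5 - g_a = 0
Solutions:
 g(a) = C1 + 16*sin(3*a/2)/15


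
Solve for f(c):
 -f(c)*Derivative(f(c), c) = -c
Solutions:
 f(c) = -sqrt(C1 + c^2)
 f(c) = sqrt(C1 + c^2)


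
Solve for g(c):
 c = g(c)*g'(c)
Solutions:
 g(c) = -sqrt(C1 + c^2)
 g(c) = sqrt(C1 + c^2)


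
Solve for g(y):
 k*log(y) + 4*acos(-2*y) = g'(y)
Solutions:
 g(y) = C1 + k*y*(log(y) - 1) + 4*y*acos(-2*y) + 2*sqrt(1 - 4*y^2)


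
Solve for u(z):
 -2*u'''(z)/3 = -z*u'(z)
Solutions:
 u(z) = C1 + Integral(C2*airyai(2^(2/3)*3^(1/3)*z/2) + C3*airybi(2^(2/3)*3^(1/3)*z/2), z)


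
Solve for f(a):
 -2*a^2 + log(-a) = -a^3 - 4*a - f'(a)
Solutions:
 f(a) = C1 - a^4/4 + 2*a^3/3 - 2*a^2 - a*log(-a) + a


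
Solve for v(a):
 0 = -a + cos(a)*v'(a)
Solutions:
 v(a) = C1 + Integral(a/cos(a), a)


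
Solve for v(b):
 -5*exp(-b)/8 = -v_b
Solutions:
 v(b) = C1 - 5*exp(-b)/8


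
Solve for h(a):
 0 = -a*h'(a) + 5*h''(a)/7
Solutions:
 h(a) = C1 + C2*erfi(sqrt(70)*a/10)


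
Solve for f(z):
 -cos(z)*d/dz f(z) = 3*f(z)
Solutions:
 f(z) = C1*(sin(z) - 1)^(3/2)/(sin(z) + 1)^(3/2)


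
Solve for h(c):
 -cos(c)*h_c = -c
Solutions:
 h(c) = C1 + Integral(c/cos(c), c)


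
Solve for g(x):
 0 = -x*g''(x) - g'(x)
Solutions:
 g(x) = C1 + C2*log(x)


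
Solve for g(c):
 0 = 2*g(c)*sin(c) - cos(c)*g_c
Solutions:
 g(c) = C1/cos(c)^2


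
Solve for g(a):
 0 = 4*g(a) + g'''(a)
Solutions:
 g(a) = C3*exp(-2^(2/3)*a) + (C1*sin(2^(2/3)*sqrt(3)*a/2) + C2*cos(2^(2/3)*sqrt(3)*a/2))*exp(2^(2/3)*a/2)


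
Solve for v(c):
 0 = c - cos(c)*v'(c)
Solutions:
 v(c) = C1 + Integral(c/cos(c), c)


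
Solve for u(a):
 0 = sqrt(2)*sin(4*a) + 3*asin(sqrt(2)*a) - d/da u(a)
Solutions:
 u(a) = C1 + 3*a*asin(sqrt(2)*a) + 3*sqrt(2)*sqrt(1 - 2*a^2)/2 - sqrt(2)*cos(4*a)/4


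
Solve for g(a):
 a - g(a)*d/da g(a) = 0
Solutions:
 g(a) = -sqrt(C1 + a^2)
 g(a) = sqrt(C1 + a^2)


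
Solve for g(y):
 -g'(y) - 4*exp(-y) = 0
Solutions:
 g(y) = C1 + 4*exp(-y)


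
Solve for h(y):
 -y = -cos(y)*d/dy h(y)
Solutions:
 h(y) = C1 + Integral(y/cos(y), y)


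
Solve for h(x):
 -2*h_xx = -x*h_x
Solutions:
 h(x) = C1 + C2*erfi(x/2)


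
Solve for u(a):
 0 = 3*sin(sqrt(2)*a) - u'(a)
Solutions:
 u(a) = C1 - 3*sqrt(2)*cos(sqrt(2)*a)/2


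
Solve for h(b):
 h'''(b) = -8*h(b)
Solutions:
 h(b) = C3*exp(-2*b) + (C1*sin(sqrt(3)*b) + C2*cos(sqrt(3)*b))*exp(b)


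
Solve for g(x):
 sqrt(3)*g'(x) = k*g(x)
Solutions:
 g(x) = C1*exp(sqrt(3)*k*x/3)


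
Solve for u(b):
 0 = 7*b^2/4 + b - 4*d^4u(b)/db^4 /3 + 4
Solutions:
 u(b) = C1 + C2*b + C3*b^2 + C4*b^3 + 7*b^6/1920 + b^5/160 + b^4/8


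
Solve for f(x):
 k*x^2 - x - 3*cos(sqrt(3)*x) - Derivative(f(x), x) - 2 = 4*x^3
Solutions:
 f(x) = C1 + k*x^3/3 - x^4 - x^2/2 - 2*x - sqrt(3)*sin(sqrt(3)*x)


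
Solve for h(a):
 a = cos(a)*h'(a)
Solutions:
 h(a) = C1 + Integral(a/cos(a), a)


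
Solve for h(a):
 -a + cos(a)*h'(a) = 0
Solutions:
 h(a) = C1 + Integral(a/cos(a), a)


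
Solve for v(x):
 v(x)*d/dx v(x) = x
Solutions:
 v(x) = -sqrt(C1 + x^2)
 v(x) = sqrt(C1 + x^2)


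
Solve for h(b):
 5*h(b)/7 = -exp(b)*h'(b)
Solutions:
 h(b) = C1*exp(5*exp(-b)/7)


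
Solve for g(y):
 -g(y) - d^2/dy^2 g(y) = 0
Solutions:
 g(y) = C1*sin(y) + C2*cos(y)


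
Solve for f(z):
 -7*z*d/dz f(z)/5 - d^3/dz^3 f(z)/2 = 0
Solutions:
 f(z) = C1 + Integral(C2*airyai(-14^(1/3)*5^(2/3)*z/5) + C3*airybi(-14^(1/3)*5^(2/3)*z/5), z)


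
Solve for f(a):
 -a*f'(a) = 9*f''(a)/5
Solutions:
 f(a) = C1 + C2*erf(sqrt(10)*a/6)


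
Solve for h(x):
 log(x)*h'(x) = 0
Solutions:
 h(x) = C1


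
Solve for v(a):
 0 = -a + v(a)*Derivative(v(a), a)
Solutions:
 v(a) = -sqrt(C1 + a^2)
 v(a) = sqrt(C1 + a^2)


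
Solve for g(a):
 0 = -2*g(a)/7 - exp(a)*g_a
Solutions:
 g(a) = C1*exp(2*exp(-a)/7)


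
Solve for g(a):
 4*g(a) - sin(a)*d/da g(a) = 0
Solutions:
 g(a) = C1*(cos(a)^2 - 2*cos(a) + 1)/(cos(a)^2 + 2*cos(a) + 1)


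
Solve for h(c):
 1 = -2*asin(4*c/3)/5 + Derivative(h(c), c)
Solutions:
 h(c) = C1 + 2*c*asin(4*c/3)/5 + c + sqrt(9 - 16*c^2)/10


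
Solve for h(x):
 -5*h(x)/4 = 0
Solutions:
 h(x) = 0


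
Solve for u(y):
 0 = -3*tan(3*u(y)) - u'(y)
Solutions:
 u(y) = -asin(C1*exp(-9*y))/3 + pi/3
 u(y) = asin(C1*exp(-9*y))/3


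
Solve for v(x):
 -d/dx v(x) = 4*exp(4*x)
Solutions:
 v(x) = C1 - exp(4*x)


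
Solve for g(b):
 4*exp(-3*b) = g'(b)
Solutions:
 g(b) = C1 - 4*exp(-3*b)/3


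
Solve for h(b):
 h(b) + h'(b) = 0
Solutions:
 h(b) = C1*exp(-b)


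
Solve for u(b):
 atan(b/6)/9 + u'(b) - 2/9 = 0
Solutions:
 u(b) = C1 - b*atan(b/6)/9 + 2*b/9 + log(b^2 + 36)/3


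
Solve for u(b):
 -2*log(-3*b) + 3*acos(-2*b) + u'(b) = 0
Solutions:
 u(b) = C1 + 2*b*log(-b) - 3*b*acos(-2*b) - 2*b + 2*b*log(3) - 3*sqrt(1 - 4*b^2)/2


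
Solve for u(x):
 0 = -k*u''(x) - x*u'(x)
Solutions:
 u(x) = C1 + C2*sqrt(k)*erf(sqrt(2)*x*sqrt(1/k)/2)


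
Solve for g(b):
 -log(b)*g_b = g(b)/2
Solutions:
 g(b) = C1*exp(-li(b)/2)


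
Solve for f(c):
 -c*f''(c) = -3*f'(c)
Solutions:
 f(c) = C1 + C2*c^4


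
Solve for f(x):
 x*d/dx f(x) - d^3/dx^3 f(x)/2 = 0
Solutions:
 f(x) = C1 + Integral(C2*airyai(2^(1/3)*x) + C3*airybi(2^(1/3)*x), x)


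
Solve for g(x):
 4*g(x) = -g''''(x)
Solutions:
 g(x) = (C1*sin(x) + C2*cos(x))*exp(-x) + (C3*sin(x) + C4*cos(x))*exp(x)


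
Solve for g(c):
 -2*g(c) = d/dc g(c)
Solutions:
 g(c) = C1*exp(-2*c)


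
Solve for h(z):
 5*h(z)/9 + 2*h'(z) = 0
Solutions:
 h(z) = C1*exp(-5*z/18)


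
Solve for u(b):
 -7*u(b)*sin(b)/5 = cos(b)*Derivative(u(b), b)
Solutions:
 u(b) = C1*cos(b)^(7/5)


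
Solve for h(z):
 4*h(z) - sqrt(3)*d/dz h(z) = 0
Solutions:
 h(z) = C1*exp(4*sqrt(3)*z/3)


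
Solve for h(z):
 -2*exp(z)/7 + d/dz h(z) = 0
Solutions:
 h(z) = C1 + 2*exp(z)/7


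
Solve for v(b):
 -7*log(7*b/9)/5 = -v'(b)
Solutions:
 v(b) = C1 + 7*b*log(b)/5 - 14*b*log(3)/5 - 7*b/5 + 7*b*log(7)/5


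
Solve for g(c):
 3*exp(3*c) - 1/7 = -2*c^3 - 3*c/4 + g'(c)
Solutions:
 g(c) = C1 + c^4/2 + 3*c^2/8 - c/7 + exp(3*c)


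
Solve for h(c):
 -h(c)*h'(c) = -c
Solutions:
 h(c) = -sqrt(C1 + c^2)
 h(c) = sqrt(C1 + c^2)


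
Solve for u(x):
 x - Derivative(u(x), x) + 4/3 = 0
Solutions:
 u(x) = C1 + x^2/2 + 4*x/3


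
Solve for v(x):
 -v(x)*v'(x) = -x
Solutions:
 v(x) = -sqrt(C1 + x^2)
 v(x) = sqrt(C1 + x^2)


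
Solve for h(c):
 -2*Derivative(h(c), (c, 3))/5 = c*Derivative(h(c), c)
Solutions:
 h(c) = C1 + Integral(C2*airyai(-2^(2/3)*5^(1/3)*c/2) + C3*airybi(-2^(2/3)*5^(1/3)*c/2), c)


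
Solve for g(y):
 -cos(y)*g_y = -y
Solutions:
 g(y) = C1 + Integral(y/cos(y), y)


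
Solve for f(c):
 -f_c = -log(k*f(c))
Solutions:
 li(k*f(c))/k = C1 + c


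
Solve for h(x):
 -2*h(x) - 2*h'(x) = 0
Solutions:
 h(x) = C1*exp(-x)


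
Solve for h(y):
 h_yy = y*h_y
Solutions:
 h(y) = C1 + C2*erfi(sqrt(2)*y/2)


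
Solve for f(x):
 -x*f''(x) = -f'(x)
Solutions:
 f(x) = C1 + C2*x^2


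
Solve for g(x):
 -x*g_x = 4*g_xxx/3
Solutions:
 g(x) = C1 + Integral(C2*airyai(-6^(1/3)*x/2) + C3*airybi(-6^(1/3)*x/2), x)


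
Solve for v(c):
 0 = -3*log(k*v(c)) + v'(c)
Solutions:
 li(k*v(c))/k = C1 + 3*c


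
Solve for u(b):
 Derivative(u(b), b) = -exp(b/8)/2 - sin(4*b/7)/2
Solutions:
 u(b) = C1 - 4*exp(b/8) + 7*cos(4*b/7)/8


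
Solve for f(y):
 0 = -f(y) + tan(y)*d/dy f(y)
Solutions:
 f(y) = C1*sin(y)


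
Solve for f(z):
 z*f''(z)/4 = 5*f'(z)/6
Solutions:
 f(z) = C1 + C2*z^(13/3)


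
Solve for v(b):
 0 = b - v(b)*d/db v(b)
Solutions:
 v(b) = -sqrt(C1 + b^2)
 v(b) = sqrt(C1 + b^2)


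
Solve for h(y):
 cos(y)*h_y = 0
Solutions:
 h(y) = C1


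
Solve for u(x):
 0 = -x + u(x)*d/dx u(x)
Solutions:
 u(x) = -sqrt(C1 + x^2)
 u(x) = sqrt(C1 + x^2)


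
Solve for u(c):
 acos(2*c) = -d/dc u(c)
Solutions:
 u(c) = C1 - c*acos(2*c) + sqrt(1 - 4*c^2)/2


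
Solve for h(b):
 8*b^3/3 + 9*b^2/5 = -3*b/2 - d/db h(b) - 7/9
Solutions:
 h(b) = C1 - 2*b^4/3 - 3*b^3/5 - 3*b^2/4 - 7*b/9


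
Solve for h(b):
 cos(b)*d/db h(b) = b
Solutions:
 h(b) = C1 + Integral(b/cos(b), b)


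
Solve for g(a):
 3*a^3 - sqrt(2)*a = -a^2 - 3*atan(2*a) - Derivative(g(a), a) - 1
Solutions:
 g(a) = C1 - 3*a^4/4 - a^3/3 + sqrt(2)*a^2/2 - 3*a*atan(2*a) - a + 3*log(4*a^2 + 1)/4


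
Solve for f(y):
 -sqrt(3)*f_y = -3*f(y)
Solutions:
 f(y) = C1*exp(sqrt(3)*y)


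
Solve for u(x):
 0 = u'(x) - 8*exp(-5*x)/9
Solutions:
 u(x) = C1 - 8*exp(-5*x)/45


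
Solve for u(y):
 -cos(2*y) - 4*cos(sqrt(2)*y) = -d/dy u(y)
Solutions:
 u(y) = C1 + sin(2*y)/2 + 2*sqrt(2)*sin(sqrt(2)*y)


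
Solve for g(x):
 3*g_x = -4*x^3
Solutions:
 g(x) = C1 - x^4/3


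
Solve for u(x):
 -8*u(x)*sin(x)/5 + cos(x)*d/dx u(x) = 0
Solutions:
 u(x) = C1/cos(x)^(8/5)


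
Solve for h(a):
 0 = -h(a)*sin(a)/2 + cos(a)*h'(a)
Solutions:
 h(a) = C1/sqrt(cos(a))


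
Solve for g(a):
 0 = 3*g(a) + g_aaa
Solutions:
 g(a) = C3*exp(-3^(1/3)*a) + (C1*sin(3^(5/6)*a/2) + C2*cos(3^(5/6)*a/2))*exp(3^(1/3)*a/2)


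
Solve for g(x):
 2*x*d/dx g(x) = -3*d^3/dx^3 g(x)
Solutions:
 g(x) = C1 + Integral(C2*airyai(-2^(1/3)*3^(2/3)*x/3) + C3*airybi(-2^(1/3)*3^(2/3)*x/3), x)


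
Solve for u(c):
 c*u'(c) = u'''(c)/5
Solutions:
 u(c) = C1 + Integral(C2*airyai(5^(1/3)*c) + C3*airybi(5^(1/3)*c), c)


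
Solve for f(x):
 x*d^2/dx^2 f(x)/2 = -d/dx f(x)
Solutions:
 f(x) = C1 + C2/x


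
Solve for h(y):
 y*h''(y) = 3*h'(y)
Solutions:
 h(y) = C1 + C2*y^4


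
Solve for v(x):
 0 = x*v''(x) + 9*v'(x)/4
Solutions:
 v(x) = C1 + C2/x^(5/4)


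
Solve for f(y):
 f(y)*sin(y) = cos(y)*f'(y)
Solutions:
 f(y) = C1/cos(y)


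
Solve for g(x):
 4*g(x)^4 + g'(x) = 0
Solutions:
 g(x) = (-3^(2/3) - 3*3^(1/6)*I)*(1/(C1 + 4*x))^(1/3)/6
 g(x) = (-3^(2/3) + 3*3^(1/6)*I)*(1/(C1 + 4*x))^(1/3)/6
 g(x) = (1/(C1 + 12*x))^(1/3)


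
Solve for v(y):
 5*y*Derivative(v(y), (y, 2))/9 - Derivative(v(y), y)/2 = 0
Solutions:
 v(y) = C1 + C2*y^(19/10)


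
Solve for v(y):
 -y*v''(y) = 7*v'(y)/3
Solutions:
 v(y) = C1 + C2/y^(4/3)


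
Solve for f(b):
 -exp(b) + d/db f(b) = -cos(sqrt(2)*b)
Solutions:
 f(b) = C1 + exp(b) - sqrt(2)*sin(sqrt(2)*b)/2


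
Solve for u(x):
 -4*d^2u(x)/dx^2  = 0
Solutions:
 u(x) = C1 + C2*x


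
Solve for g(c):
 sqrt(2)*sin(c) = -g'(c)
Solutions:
 g(c) = C1 + sqrt(2)*cos(c)


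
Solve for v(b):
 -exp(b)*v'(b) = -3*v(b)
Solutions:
 v(b) = C1*exp(-3*exp(-b))


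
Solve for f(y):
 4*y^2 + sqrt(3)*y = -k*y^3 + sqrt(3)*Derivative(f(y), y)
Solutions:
 f(y) = C1 + sqrt(3)*k*y^4/12 + 4*sqrt(3)*y^3/9 + y^2/2


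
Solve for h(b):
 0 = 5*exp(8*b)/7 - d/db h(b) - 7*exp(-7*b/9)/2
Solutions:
 h(b) = C1 + 5*exp(8*b)/56 + 9*exp(-7*b/9)/2


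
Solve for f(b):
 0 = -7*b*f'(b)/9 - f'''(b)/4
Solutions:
 f(b) = C1 + Integral(C2*airyai(-84^(1/3)*b/3) + C3*airybi(-84^(1/3)*b/3), b)


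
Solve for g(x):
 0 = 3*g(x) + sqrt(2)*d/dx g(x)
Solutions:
 g(x) = C1*exp(-3*sqrt(2)*x/2)


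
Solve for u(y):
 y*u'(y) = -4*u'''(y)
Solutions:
 u(y) = C1 + Integral(C2*airyai(-2^(1/3)*y/2) + C3*airybi(-2^(1/3)*y/2), y)


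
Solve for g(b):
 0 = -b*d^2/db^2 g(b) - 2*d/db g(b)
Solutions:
 g(b) = C1 + C2/b


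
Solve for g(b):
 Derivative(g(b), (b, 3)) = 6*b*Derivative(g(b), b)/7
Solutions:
 g(b) = C1 + Integral(C2*airyai(6^(1/3)*7^(2/3)*b/7) + C3*airybi(6^(1/3)*7^(2/3)*b/7), b)


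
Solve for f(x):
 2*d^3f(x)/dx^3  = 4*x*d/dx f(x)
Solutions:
 f(x) = C1 + Integral(C2*airyai(2^(1/3)*x) + C3*airybi(2^(1/3)*x), x)


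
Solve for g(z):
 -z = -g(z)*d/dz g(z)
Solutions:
 g(z) = -sqrt(C1 + z^2)
 g(z) = sqrt(C1 + z^2)


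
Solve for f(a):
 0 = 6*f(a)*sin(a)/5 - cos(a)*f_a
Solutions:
 f(a) = C1/cos(a)^(6/5)


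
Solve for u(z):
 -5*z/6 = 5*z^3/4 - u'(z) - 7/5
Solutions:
 u(z) = C1 + 5*z^4/16 + 5*z^2/12 - 7*z/5


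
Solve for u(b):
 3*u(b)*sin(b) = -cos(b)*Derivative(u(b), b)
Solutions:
 u(b) = C1*cos(b)^3


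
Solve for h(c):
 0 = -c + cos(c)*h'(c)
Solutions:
 h(c) = C1 + Integral(c/cos(c), c)


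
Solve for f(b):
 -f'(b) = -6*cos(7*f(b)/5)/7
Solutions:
 -6*b/7 - 5*log(sin(7*f(b)/5) - 1)/14 + 5*log(sin(7*f(b)/5) + 1)/14 = C1


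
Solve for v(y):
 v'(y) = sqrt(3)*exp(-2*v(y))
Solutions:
 v(y) = log(-sqrt(C1 + 2*sqrt(3)*y))
 v(y) = log(C1 + 2*sqrt(3)*y)/2


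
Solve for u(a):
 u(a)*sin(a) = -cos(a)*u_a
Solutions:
 u(a) = C1*cos(a)


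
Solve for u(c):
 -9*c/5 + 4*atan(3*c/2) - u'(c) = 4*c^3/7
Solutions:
 u(c) = C1 - c^4/7 - 9*c^2/10 + 4*c*atan(3*c/2) - 4*log(9*c^2 + 4)/3


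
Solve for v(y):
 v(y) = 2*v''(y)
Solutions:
 v(y) = C1*exp(-sqrt(2)*y/2) + C2*exp(sqrt(2)*y/2)


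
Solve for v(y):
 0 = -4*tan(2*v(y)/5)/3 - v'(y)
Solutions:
 v(y) = -5*asin(C1*exp(-8*y/15))/2 + 5*pi/2
 v(y) = 5*asin(C1*exp(-8*y/15))/2


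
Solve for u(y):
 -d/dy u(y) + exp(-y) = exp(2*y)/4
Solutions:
 u(y) = C1 - exp(2*y)/8 - exp(-y)


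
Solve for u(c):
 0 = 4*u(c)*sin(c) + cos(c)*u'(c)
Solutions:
 u(c) = C1*cos(c)^4


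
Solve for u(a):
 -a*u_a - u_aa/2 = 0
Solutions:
 u(a) = C1 + C2*erf(a)


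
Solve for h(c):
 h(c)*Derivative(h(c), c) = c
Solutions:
 h(c) = -sqrt(C1 + c^2)
 h(c) = sqrt(C1 + c^2)


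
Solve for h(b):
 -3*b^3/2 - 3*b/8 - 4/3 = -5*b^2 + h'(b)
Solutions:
 h(b) = C1 - 3*b^4/8 + 5*b^3/3 - 3*b^2/16 - 4*b/3


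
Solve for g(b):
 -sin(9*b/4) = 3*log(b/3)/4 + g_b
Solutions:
 g(b) = C1 - 3*b*log(b)/4 + 3*b/4 + 3*b*log(3)/4 + 4*cos(9*b/4)/9


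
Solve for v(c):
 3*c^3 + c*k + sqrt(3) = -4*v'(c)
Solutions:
 v(c) = C1 - 3*c^4/16 - c^2*k/8 - sqrt(3)*c/4


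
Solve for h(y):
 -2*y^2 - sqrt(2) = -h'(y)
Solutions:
 h(y) = C1 + 2*y^3/3 + sqrt(2)*y


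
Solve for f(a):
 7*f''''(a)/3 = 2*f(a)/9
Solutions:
 f(a) = C1*exp(-2^(1/4)*21^(3/4)*a/21) + C2*exp(2^(1/4)*21^(3/4)*a/21) + C3*sin(2^(1/4)*21^(3/4)*a/21) + C4*cos(2^(1/4)*21^(3/4)*a/21)


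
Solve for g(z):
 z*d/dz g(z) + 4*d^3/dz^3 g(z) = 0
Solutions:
 g(z) = C1 + Integral(C2*airyai(-2^(1/3)*z/2) + C3*airybi(-2^(1/3)*z/2), z)


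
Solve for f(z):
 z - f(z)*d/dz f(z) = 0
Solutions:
 f(z) = -sqrt(C1 + z^2)
 f(z) = sqrt(C1 + z^2)


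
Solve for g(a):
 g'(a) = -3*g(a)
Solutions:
 g(a) = C1*exp(-3*a)


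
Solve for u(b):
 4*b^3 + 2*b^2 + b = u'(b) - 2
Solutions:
 u(b) = C1 + b^4 + 2*b^3/3 + b^2/2 + 2*b


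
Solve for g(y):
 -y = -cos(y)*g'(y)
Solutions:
 g(y) = C1 + Integral(y/cos(y), y)


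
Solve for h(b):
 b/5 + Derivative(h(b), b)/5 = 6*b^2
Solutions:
 h(b) = C1 + 10*b^3 - b^2/2


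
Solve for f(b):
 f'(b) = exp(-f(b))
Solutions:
 f(b) = log(C1 + b)


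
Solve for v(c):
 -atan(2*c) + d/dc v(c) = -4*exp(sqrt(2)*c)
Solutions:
 v(c) = C1 + c*atan(2*c) - 2*sqrt(2)*exp(sqrt(2)*c) - log(4*c^2 + 1)/4


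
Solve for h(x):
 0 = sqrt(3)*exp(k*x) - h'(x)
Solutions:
 h(x) = C1 + sqrt(3)*exp(k*x)/k


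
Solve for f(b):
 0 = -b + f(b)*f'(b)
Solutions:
 f(b) = -sqrt(C1 + b^2)
 f(b) = sqrt(C1 + b^2)


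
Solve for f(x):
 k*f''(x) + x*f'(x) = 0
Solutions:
 f(x) = C1 + C2*sqrt(k)*erf(sqrt(2)*x*sqrt(1/k)/2)


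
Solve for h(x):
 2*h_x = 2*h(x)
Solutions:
 h(x) = C1*exp(x)


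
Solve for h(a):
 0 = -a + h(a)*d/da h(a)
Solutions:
 h(a) = -sqrt(C1 + a^2)
 h(a) = sqrt(C1 + a^2)


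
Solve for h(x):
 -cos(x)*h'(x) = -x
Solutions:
 h(x) = C1 + Integral(x/cos(x), x)


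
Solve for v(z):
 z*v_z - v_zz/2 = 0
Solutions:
 v(z) = C1 + C2*erfi(z)


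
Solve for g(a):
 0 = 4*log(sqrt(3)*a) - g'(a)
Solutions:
 g(a) = C1 + 4*a*log(a) - 4*a + a*log(9)


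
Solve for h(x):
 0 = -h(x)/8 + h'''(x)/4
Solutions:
 h(x) = C3*exp(2^(2/3)*x/2) + (C1*sin(2^(2/3)*sqrt(3)*x/4) + C2*cos(2^(2/3)*sqrt(3)*x/4))*exp(-2^(2/3)*x/4)


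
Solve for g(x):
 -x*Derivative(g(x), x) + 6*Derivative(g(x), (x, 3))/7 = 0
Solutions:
 g(x) = C1 + Integral(C2*airyai(6^(2/3)*7^(1/3)*x/6) + C3*airybi(6^(2/3)*7^(1/3)*x/6), x)


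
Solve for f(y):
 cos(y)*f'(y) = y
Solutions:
 f(y) = C1 + Integral(y/cos(y), y)


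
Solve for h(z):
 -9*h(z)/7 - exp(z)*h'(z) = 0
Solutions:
 h(z) = C1*exp(9*exp(-z)/7)


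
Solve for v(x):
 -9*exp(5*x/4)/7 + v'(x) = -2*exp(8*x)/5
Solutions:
 v(x) = C1 + 36*exp(5*x/4)/35 - exp(8*x)/20


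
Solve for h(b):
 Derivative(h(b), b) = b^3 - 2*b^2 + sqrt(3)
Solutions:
 h(b) = C1 + b^4/4 - 2*b^3/3 + sqrt(3)*b


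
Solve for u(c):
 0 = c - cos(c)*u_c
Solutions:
 u(c) = C1 + Integral(c/cos(c), c)


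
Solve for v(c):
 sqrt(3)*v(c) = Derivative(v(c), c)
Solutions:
 v(c) = C1*exp(sqrt(3)*c)


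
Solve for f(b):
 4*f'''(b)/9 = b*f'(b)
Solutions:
 f(b) = C1 + Integral(C2*airyai(2^(1/3)*3^(2/3)*b/2) + C3*airybi(2^(1/3)*3^(2/3)*b/2), b)


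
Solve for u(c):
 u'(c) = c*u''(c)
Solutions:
 u(c) = C1 + C2*c^2


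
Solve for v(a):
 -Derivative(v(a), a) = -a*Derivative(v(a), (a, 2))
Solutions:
 v(a) = C1 + C2*a^2


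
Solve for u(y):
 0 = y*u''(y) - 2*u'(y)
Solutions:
 u(y) = C1 + C2*y^3


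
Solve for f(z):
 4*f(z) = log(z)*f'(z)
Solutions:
 f(z) = C1*exp(4*li(z))


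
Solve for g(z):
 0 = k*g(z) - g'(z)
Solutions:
 g(z) = C1*exp(k*z)


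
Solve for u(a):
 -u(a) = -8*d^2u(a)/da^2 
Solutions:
 u(a) = C1*exp(-sqrt(2)*a/4) + C2*exp(sqrt(2)*a/4)


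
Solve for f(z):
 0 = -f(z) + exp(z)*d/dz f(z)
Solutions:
 f(z) = C1*exp(-exp(-z))


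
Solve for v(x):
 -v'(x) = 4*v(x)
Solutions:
 v(x) = C1*exp(-4*x)


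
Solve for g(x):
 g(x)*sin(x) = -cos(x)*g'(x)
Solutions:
 g(x) = C1*cos(x)


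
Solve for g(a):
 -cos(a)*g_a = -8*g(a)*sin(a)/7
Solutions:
 g(a) = C1/cos(a)^(8/7)


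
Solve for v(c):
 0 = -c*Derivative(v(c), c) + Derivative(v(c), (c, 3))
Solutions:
 v(c) = C1 + Integral(C2*airyai(c) + C3*airybi(c), c)


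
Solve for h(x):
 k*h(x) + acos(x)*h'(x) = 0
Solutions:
 h(x) = C1*exp(-k*Integral(1/acos(x), x))


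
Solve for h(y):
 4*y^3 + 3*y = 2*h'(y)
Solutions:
 h(y) = C1 + y^4/2 + 3*y^2/4


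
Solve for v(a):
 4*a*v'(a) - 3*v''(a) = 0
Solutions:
 v(a) = C1 + C2*erfi(sqrt(6)*a/3)


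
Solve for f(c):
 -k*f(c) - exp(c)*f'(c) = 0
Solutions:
 f(c) = C1*exp(k*exp(-c))


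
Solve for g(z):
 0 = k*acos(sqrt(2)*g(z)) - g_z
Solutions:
 Integral(1/acos(sqrt(2)*_y), (_y, g(z))) = C1 + k*z


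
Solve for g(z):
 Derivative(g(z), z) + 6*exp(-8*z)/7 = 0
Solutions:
 g(z) = C1 + 3*exp(-8*z)/28


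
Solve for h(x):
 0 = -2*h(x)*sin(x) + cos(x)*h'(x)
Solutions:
 h(x) = C1/cos(x)^2


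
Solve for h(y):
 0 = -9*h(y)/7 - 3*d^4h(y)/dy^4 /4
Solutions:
 h(y) = (C1*sin(3^(1/4)*7^(3/4)*y/7) + C2*cos(3^(1/4)*7^(3/4)*y/7))*exp(-3^(1/4)*7^(3/4)*y/7) + (C3*sin(3^(1/4)*7^(3/4)*y/7) + C4*cos(3^(1/4)*7^(3/4)*y/7))*exp(3^(1/4)*7^(3/4)*y/7)


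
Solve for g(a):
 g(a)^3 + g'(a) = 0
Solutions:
 g(a) = -sqrt(2)*sqrt(-1/(C1 - a))/2
 g(a) = sqrt(2)*sqrt(-1/(C1 - a))/2


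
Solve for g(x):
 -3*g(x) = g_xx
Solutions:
 g(x) = C1*sin(sqrt(3)*x) + C2*cos(sqrt(3)*x)


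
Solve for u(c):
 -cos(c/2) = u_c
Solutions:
 u(c) = C1 - 2*sin(c/2)


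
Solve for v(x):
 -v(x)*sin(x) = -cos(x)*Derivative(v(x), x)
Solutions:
 v(x) = C1/cos(x)


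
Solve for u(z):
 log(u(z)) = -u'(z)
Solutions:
 li(u(z)) = C1 - z


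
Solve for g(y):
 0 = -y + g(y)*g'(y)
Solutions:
 g(y) = -sqrt(C1 + y^2)
 g(y) = sqrt(C1 + y^2)


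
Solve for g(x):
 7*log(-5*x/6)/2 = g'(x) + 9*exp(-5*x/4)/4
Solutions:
 g(x) = C1 + 7*x*log(-x)/2 + 7*x*(-log(6) - 1 + log(5))/2 + 9*exp(-5*x/4)/5


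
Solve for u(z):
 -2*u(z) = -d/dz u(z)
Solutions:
 u(z) = C1*exp(2*z)


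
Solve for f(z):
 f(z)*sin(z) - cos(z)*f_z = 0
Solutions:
 f(z) = C1/cos(z)


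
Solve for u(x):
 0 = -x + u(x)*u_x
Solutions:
 u(x) = -sqrt(C1 + x^2)
 u(x) = sqrt(C1 + x^2)


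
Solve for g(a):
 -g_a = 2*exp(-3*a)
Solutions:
 g(a) = C1 + 2*exp(-3*a)/3


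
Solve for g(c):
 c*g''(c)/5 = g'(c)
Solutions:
 g(c) = C1 + C2*c^6


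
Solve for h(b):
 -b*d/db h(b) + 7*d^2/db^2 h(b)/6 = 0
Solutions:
 h(b) = C1 + C2*erfi(sqrt(21)*b/7)


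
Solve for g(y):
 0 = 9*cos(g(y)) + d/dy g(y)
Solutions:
 g(y) = pi - asin((C1 + exp(18*y))/(C1 - exp(18*y)))
 g(y) = asin((C1 + exp(18*y))/(C1 - exp(18*y)))


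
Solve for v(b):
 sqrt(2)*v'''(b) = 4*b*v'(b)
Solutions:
 v(b) = C1 + Integral(C2*airyai(sqrt(2)*b) + C3*airybi(sqrt(2)*b), b)


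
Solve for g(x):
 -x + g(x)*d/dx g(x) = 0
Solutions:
 g(x) = -sqrt(C1 + x^2)
 g(x) = sqrt(C1 + x^2)


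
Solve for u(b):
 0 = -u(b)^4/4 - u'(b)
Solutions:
 u(b) = 2^(2/3)*(1/(C1 + 3*b))^(1/3)
 u(b) = (-6^(2/3) - 3*2^(2/3)*3^(1/6)*I)*(1/(C1 + b))^(1/3)/6
 u(b) = (-6^(2/3) + 3*2^(2/3)*3^(1/6)*I)*(1/(C1 + b))^(1/3)/6


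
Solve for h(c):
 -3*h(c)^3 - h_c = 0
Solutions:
 h(c) = -sqrt(2)*sqrt(-1/(C1 - 3*c))/2
 h(c) = sqrt(2)*sqrt(-1/(C1 - 3*c))/2


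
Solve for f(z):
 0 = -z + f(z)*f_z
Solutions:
 f(z) = -sqrt(C1 + z^2)
 f(z) = sqrt(C1 + z^2)


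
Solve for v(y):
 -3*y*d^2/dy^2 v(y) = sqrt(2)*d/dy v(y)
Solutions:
 v(y) = C1 + C2*y^(1 - sqrt(2)/3)


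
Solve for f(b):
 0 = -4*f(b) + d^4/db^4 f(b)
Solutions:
 f(b) = C1*exp(-sqrt(2)*b) + C2*exp(sqrt(2)*b) + C3*sin(sqrt(2)*b) + C4*cos(sqrt(2)*b)


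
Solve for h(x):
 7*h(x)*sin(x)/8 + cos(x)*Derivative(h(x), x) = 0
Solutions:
 h(x) = C1*cos(x)^(7/8)


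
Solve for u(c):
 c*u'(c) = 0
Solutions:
 u(c) = C1


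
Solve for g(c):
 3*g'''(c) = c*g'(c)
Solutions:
 g(c) = C1 + Integral(C2*airyai(3^(2/3)*c/3) + C3*airybi(3^(2/3)*c/3), c)


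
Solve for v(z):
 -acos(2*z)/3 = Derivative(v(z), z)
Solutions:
 v(z) = C1 - z*acos(2*z)/3 + sqrt(1 - 4*z^2)/6


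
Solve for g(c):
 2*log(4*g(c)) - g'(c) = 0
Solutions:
 -Integral(1/(log(_y) + 2*log(2)), (_y, g(c)))/2 = C1 - c


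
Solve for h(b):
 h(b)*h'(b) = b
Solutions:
 h(b) = -sqrt(C1 + b^2)
 h(b) = sqrt(C1 + b^2)


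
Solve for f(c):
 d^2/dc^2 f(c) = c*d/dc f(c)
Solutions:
 f(c) = C1 + C2*erfi(sqrt(2)*c/2)


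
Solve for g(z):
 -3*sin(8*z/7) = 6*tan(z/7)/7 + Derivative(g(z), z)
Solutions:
 g(z) = C1 + 6*log(cos(z/7)) + 21*cos(8*z/7)/8


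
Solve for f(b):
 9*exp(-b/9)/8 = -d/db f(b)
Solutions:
 f(b) = C1 + 81*exp(-b/9)/8


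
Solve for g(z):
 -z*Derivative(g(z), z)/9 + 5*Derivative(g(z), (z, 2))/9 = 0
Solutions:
 g(z) = C1 + C2*erfi(sqrt(10)*z/10)


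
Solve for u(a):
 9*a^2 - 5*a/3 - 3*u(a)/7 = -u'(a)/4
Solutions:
 u(a) = C1*exp(12*a/7) + 21*a^2 + 371*a/18 + 2597/216


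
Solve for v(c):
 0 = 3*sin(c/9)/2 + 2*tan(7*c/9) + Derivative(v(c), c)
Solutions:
 v(c) = C1 + 18*log(cos(7*c/9))/7 + 27*cos(c/9)/2


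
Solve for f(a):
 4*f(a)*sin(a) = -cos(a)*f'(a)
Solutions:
 f(a) = C1*cos(a)^4


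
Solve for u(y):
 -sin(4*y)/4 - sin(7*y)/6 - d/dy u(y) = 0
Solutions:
 u(y) = C1 + cos(4*y)/16 + cos(7*y)/42


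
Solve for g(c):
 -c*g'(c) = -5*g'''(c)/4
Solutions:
 g(c) = C1 + Integral(C2*airyai(10^(2/3)*c/5) + C3*airybi(10^(2/3)*c/5), c)


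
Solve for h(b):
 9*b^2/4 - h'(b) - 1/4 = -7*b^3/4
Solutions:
 h(b) = C1 + 7*b^4/16 + 3*b^3/4 - b/4


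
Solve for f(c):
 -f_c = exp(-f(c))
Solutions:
 f(c) = log(C1 - c)


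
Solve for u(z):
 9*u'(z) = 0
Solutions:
 u(z) = C1


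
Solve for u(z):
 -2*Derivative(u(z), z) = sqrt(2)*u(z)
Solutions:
 u(z) = C1*exp(-sqrt(2)*z/2)


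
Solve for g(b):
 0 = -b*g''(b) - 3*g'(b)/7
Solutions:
 g(b) = C1 + C2*b^(4/7)


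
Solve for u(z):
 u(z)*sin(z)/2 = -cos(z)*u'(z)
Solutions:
 u(z) = C1*sqrt(cos(z))


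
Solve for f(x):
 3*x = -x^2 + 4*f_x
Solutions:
 f(x) = C1 + x^3/12 + 3*x^2/8


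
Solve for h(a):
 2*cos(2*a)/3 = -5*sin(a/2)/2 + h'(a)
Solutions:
 h(a) = C1 + sin(2*a)/3 - 5*cos(a/2)


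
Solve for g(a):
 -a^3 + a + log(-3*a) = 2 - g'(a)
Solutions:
 g(a) = C1 + a^4/4 - a^2/2 - a*log(-a) + a*(3 - log(3))


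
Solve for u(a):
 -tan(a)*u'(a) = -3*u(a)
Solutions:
 u(a) = C1*sin(a)^3


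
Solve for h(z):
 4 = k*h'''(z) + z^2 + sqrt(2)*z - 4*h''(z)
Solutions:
 h(z) = C1 + C2*z + C3*exp(4*z/k) + z^4/48 + z^3*(k + 2*sqrt(2))/48 + z^2*(k^2 + 2*sqrt(2)*k - 32)/64


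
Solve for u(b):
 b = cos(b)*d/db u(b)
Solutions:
 u(b) = C1 + Integral(b/cos(b), b)


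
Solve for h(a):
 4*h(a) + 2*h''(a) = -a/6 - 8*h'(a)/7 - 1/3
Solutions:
 h(a) = -a/24 + (C1*sin(sqrt(94)*a/7) + C2*cos(sqrt(94)*a/7))*exp(-2*a/7) - 1/14


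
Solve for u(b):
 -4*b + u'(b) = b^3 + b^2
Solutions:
 u(b) = C1 + b^4/4 + b^3/3 + 2*b^2


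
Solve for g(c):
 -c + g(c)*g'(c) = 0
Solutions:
 g(c) = -sqrt(C1 + c^2)
 g(c) = sqrt(C1 + c^2)


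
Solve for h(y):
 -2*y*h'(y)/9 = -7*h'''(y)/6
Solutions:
 h(y) = C1 + Integral(C2*airyai(42^(2/3)*y/21) + C3*airybi(42^(2/3)*y/21), y)


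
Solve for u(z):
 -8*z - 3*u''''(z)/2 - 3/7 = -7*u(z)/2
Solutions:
 u(z) = C1*exp(-3^(3/4)*7^(1/4)*z/3) + C2*exp(3^(3/4)*7^(1/4)*z/3) + C3*sin(3^(3/4)*7^(1/4)*z/3) + C4*cos(3^(3/4)*7^(1/4)*z/3) + 16*z/7 + 6/49


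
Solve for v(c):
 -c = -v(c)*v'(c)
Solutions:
 v(c) = -sqrt(C1 + c^2)
 v(c) = sqrt(C1 + c^2)


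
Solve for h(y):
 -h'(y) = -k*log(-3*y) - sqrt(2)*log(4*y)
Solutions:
 h(y) = C1 + y*(k + sqrt(2))*log(y) + y*(-k + k*log(3) + I*pi*k - sqrt(2) + 2*sqrt(2)*log(2))


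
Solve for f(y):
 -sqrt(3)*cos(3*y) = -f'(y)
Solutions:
 f(y) = C1 + sqrt(3)*sin(3*y)/3


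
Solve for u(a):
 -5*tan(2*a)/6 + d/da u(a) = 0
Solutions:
 u(a) = C1 - 5*log(cos(2*a))/12
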